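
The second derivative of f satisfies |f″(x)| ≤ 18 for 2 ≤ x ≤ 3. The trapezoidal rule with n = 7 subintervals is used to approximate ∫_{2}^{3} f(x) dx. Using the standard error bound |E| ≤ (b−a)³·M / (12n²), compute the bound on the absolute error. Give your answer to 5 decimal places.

|E| ≤ (1)³·18 / (12·7²) = 18/588 = 0.03061.

0.03061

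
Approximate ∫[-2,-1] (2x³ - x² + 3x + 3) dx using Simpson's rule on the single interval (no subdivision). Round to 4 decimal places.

S = (b−a)/6 · [f(-2) + 4f(-1.5) + f(-1)] = 0.166667·[(-23) + 4·(-10.5) + (-3)] = -11.3333.

-11.3333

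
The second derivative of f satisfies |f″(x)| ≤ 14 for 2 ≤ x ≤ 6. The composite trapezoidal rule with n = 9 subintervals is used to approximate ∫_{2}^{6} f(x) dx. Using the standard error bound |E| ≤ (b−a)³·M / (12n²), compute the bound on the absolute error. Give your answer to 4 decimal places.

0.9218

|E| ≤ (4)³·14 / (12·9²) = 896/972 = 0.9218.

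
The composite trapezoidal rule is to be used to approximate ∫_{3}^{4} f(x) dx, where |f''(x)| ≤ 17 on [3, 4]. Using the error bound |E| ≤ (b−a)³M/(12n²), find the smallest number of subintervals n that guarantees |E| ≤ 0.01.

12

Need 17/(12n²) ≤ 0.01.
n² ≥ 17/(12·0.01) = 141.667 ⇒ n ≥ 11.9024, so the smallest n is 12.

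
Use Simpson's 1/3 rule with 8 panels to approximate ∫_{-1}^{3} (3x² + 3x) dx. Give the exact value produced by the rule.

h = (3 − (-1))/8 = 0.5.
Nodes x₀,…,x₈ = -1, -0.5, 0, 0.5, 1, 1.5, 2, 2.5, 3.
f(x) = 3x² + 3x: f₀=0, f₁=-0.75, f₂=0, f₃=2.25, f₄=6, f₅=11.25, f₆=18, f₇=26.25, f₈=36.
(h/3)·[f₀ + 4f₁ + 2f₂ + 4f₃ + 2f₄ + 4f₅ + 2f₆ + 4f₇ + f₈] = 0.166667·(240) = 40.

40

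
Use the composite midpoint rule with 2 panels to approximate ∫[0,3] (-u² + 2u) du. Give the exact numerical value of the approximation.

0.5625

h = (3 − 0)/2 = 1.5.
Midpoints m₁,…,m₂ = 0.75, 2.25.
f(m₁)=0.9375, f(m₂)=-0.5625.
h·[f(m₁) + f(m₂)] = 1.5·(0.375) = 0.5625.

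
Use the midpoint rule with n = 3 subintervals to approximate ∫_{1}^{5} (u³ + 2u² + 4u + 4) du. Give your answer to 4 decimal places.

h = (5 − 1)/3 = 1.333333.
Midpoints m₁,…,m₃ = 1.666667, 3, 4.333333.
f(m₁)=20.851852, f(m₂)=61, f(m₃)=140.259259.
h·[f(m₁) + f(m₂) + f(m₃)] = 1.333333·(222.111111) = 296.1481.

296.1481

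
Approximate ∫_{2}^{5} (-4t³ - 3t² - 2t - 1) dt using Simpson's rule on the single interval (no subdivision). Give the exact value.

-750

S = (b−a)/6 · [f(2) + 4f(3.5) + f(5)] = 0.5·[(-49) + 4·(-216.25) + (-586)] = -750.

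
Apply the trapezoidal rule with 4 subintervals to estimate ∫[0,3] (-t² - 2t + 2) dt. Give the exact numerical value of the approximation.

h = (3 − 0)/4 = 0.75.
Nodes t₀,…,t₄ = 0, 0.75, 1.5, 2.25, 3.
f(t) = -t² - 2t + 2: f₀=2, f₁=-0.0625, f₂=-3.25, f₃=-7.5625, f₄=-13.
(h/2)·[f₀ + 2f₁ + 2f₂ + 2f₃ + f₄] = 0.375·(-32.75) = -12.28125.

-12.28125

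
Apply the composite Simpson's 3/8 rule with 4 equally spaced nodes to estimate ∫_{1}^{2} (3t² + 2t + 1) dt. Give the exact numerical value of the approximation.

h = (2 − 1)/3 = 0.333333.
Nodes t₀,…,t₃ = 1, 1.333333, 1.666667, 2.
f(t) = 3t² + 2t + 1: f₀=6, f₁=9, f₂=12.666667, f₃=17.
(3h/8)·[f₀ + 3f₁ + 3f₂ + f₃] = 0.125·(88) = 11.

11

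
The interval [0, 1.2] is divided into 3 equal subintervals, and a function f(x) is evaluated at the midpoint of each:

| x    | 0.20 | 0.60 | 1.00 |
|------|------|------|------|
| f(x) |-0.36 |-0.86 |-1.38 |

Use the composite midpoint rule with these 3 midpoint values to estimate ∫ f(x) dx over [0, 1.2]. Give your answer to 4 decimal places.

h = 0.4, n = 3.
h·[y(m₁) + y(m₂) + y(m₃)] = 0.4·(-2.60) = -1.0400.

-1.0400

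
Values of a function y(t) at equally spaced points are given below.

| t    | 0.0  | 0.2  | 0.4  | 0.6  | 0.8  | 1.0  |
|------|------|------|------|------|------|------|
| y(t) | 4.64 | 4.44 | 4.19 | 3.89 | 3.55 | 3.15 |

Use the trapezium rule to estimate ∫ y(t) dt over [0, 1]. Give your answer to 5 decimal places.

3.99300

h = 0.2, n = 5.
(h/2)·[y₀ + 2y₁ + 2y₂ + 2y₃ + 2y₄ + y₅] = 0.1·(39.93) = 3.99300.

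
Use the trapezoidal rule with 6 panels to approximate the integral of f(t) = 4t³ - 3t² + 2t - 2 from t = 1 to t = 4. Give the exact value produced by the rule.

h = (4 − 1)/6 = 0.5.
Nodes t₀,…,t₆ = 1, 1.5, 2, 2.5, 3, 3.5, 4.
f(t) = 4t³ - 3t² + 2t - 2: f₀=1, f₁=7.75, f₂=22, f₃=46.75, f₄=85, f₅=139.75, f₆=214.
(h/2)·[f₀ + 2f₁ + 2f₂ + 2f₃ + 2f₄ + 2f₅ + f₆] = 0.25·(817.5) = 204.375.

204.375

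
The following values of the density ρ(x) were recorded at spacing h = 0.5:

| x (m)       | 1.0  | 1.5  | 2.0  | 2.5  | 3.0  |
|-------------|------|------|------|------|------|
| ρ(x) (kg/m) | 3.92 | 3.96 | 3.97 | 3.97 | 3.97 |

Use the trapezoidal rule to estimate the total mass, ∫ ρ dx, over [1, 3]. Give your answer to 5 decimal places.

h = 0.5, n = 4.
(h/2)·[y₀ + 2y₁ + 2y₂ + 2y₃ + y₄] = 0.25·(31.69) = 7.92250.

7.92250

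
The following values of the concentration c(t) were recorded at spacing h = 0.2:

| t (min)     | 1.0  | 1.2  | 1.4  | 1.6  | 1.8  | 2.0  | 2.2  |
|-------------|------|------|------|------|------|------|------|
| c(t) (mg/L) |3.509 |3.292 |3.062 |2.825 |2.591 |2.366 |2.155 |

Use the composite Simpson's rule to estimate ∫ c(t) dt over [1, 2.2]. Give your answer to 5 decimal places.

h = 0.2, n = 6.
(h/3)·[y₀ + 4y₁ + 2y₂ + 4y₃ + 2y₄ + 4y₅ + y₆] = 0.066667·(50.902) = 3.39347.

3.39347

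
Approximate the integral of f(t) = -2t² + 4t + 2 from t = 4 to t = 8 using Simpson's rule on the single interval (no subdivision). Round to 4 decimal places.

S = (b−a)/6 · [f(4) + 4f(6) + f(8)] = 0.666667·[(-14) + 4·(-46) + (-94)] = -194.6667.

-194.6667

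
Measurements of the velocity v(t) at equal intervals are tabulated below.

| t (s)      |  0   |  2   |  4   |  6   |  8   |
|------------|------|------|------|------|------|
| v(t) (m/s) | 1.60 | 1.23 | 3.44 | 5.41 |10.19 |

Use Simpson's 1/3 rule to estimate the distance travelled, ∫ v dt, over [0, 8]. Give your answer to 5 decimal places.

30.15333

h = 2, n = 4.
(h/3)·[y₀ + 4y₁ + 2y₂ + 4y₃ + y₄] = 0.666667·(45.23) = 30.15333.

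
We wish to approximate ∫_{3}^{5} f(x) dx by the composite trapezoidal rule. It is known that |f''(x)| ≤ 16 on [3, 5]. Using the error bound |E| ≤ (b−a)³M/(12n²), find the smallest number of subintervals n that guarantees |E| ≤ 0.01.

Need 128/(12n²) ≤ 0.01.
n² ≥ 128/(12·0.01) = 1066.67 ⇒ n ≥ 32.6599, so the smallest n is 33.

33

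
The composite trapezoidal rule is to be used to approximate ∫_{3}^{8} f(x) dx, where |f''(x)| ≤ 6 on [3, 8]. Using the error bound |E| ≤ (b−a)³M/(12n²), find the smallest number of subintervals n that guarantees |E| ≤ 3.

5

Need 750/(12n²) ≤ 3.
n² ≥ 750/(12·3) = 20.8333 ⇒ n ≥ 4.5644, so the smallest n is 5.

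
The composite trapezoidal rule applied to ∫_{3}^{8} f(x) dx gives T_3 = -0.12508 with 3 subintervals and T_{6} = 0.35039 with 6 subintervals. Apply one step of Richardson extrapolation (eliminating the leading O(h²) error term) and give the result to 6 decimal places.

0.508880

R = (4·T_{6} − T_3) / 3 = (4·0.35039 − (-0.12508))/3 = (1.52664)/3 = 0.508880.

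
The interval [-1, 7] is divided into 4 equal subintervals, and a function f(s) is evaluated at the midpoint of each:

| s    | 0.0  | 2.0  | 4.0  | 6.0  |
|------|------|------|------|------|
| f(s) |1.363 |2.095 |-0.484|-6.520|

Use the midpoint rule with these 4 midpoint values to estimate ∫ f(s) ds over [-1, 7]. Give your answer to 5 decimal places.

-7.09200

h = 2, n = 4.
h·[y(m₁) + y(m₂) + y(m₃) + y(m₄)] = 2·(-3.546) = -7.09200.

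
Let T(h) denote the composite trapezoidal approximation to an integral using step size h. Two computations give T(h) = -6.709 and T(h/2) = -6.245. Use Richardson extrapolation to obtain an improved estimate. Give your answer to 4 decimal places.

-6.0903

R = (4·T(h/2) − T(h)) / 3 = (4·(-6.245) − (-6.709))/3 = (-18.271)/3 = -6.0903.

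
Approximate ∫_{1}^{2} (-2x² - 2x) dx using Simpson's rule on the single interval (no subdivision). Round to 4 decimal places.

S = (b−a)/6 · [f(1) + 4f(1.5) + f(2)] = 0.166667·[(-4) + 4·(-7.5) + (-12)] = -7.6667.

-7.6667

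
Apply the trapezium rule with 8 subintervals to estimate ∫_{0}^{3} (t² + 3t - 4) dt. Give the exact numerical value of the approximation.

h = (3 − 0)/8 = 0.375.
Nodes t₀,…,t₈ = 0, 0.375, 0.75, 1.125, 1.5, 1.875, 2.25, 2.625, 3.
f(t) = t² + 3t - 4: f₀=-4, f₁=-2.734375, f₂=-1.1875, f₃=0.640625, f₄=2.75, f₅=5.140625, f₆=7.8125, f₇=10.765625, f₈=14.
(h/2)·[f₀ + 2f₁ + 2f₂ + 2f₃ + 2f₄ + 2f₅ + 2f₆ + 2f₇ + f₈] = 0.1875·(56.375) = 10.5703125.

10.5703125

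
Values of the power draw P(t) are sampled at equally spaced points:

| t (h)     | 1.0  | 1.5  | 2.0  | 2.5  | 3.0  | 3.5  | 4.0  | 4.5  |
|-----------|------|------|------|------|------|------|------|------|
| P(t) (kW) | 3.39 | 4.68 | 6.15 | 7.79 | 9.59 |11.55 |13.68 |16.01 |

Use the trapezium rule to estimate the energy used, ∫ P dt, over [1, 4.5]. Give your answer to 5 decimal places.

h = 0.5, n = 7.
(h/2)·[y₀ + 2y₁ + 2y₂ + 2y₃ + 2y₄ + 2y₅ + 2y₆ + y₇] = 0.25·(126.28) = 31.57000.

31.57000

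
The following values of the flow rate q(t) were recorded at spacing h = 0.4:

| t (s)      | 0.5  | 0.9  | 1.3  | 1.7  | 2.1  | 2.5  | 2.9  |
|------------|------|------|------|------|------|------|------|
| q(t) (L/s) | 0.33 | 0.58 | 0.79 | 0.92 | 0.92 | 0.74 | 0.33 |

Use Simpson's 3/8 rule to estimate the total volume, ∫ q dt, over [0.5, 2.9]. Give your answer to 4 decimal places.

1.7385

h = 0.4, n = 6.
(3h/8)·[y₀ + 3y₁ + 3y₂ + 2y₃ + 3y₄ + 3y₅ + y₆] = 0.15·(11.59) = 1.7385.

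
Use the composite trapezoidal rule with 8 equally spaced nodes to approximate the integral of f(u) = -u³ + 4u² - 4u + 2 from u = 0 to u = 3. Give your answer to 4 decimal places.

h = (3 − 0)/7 = 0.428571.
Nodes u₀,…,u₇ = 0, 0.428571, 0.857143, 1.285714, 1.714286, 2.142857, 2.571429, 3.
f(u) = -u³ + 4u² - 4u + 2: f₀=2, f₁=0.941691, f₂=0.880466, f₃=1.344023, f₄=1.860058, f₅=1.956268, f₆=1.160350, f₇=-1.
(h/2)·[f₀ + 2f₁ + 2f₂ + 2f₃ + 2f₄ + 2f₅ + 2f₆ + f₇] = 0.214286·(17.285714) = 3.7041.

3.7041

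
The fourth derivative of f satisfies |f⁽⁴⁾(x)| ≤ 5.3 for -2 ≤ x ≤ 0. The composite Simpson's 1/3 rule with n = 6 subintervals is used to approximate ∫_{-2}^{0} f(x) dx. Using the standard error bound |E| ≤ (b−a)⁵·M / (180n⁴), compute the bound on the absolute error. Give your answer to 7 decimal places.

0.0007270

|E| ≤ (2)⁵·5.3 / (180·6⁴) = 169.6/233280 = 0.0007270.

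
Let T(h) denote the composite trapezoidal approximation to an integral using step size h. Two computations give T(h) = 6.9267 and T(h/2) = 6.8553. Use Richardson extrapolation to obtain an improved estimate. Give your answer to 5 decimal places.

R = (4·T(h/2) − T(h)) / 3 = (4·6.8553 − 6.9267)/3 = (20.4945)/3 = 6.83150.

6.83150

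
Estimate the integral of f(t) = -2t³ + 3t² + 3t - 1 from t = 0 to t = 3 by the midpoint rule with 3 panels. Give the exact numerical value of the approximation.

h = (3 − 0)/3 = 1.
Midpoints m₁,…,m₃ = 0.5, 1.5, 2.5.
f(m₁)=1, f(m₂)=3.5, f(m₃)=-6.
h·[f(m₁) + f(m₂) + f(m₃)] = 1·(-1.5) = -1.5.

-1.5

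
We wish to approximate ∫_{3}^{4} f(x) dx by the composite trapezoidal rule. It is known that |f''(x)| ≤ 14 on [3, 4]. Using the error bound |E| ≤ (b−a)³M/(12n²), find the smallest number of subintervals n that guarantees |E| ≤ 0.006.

14

Need 14/(12n²) ≤ 0.006.
n² ≥ 14/(12·0.006) = 194.444 ⇒ n ≥ 13.9443, so the smallest n is 14.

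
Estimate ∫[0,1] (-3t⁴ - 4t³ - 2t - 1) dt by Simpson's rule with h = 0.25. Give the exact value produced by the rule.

h = (1 − 0)/4 = 0.25.
Nodes t₀,…,t₄ = 0, 0.25, 0.5, 0.75, 1.
f(t) = -3t⁴ - 4t³ - 2t - 1: f₀=-1, f₁=-1.57421875, f₂=-2.6875, f₃=-5.13671875, f₄=-10.
(h/3)·[f₀ + 4f₁ + 2f₂ + 4f₃ + f₄] = 0.083333·(-43.21875) = -3.6015625.

-3.6015625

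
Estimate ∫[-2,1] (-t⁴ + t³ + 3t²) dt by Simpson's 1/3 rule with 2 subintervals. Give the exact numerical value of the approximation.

h = (1 − (-2))/2 = 1.5.
Nodes t₀,…,t₂ = -2, -0.5, 1.
f(t) = -t⁴ + t³ + 3t²: f₀=-12, f₁=0.5625, f₂=3.
(h/3)·[f₀ + 4f₁ + f₂] = 0.5·(-6.75) = -3.375.

-3.375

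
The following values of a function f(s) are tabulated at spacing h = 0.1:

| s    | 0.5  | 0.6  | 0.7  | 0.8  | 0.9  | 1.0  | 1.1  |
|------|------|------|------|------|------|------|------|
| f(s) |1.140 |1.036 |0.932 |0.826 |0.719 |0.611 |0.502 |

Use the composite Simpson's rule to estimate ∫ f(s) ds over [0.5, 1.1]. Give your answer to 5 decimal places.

h = 0.1, n = 6.
(h/3)·[y₀ + 4y₁ + 2y₂ + 4y₃ + 2y₄ + 4y₅ + y₆] = 0.033333·(14.836) = 0.49453.

0.49453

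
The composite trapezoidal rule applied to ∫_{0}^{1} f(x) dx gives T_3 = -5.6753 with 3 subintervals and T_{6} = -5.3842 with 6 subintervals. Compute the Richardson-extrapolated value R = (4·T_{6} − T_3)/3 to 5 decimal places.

-5.28717

R = (4·T_{6} − T_3) / 3 = (4·(-5.3842) − (-5.6753))/3 = (-15.8615)/3 = -5.28717.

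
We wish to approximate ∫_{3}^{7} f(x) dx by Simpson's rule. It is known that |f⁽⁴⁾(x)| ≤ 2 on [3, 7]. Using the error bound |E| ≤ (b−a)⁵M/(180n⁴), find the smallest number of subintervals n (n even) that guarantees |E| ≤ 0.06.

Need 2048/(180n⁴) ≤ 0.06.
n⁴ ≥ 2048/(180·0.06) = 189.63 ⇒ n ≥ 3.7109, so the smallest even n is 4. (n must be even for Simpson's rule.)

4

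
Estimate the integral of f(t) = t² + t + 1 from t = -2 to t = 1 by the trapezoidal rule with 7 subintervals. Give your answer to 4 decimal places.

4.5918

h = (1 − (-2))/7 = 0.428571.
Nodes t₀,…,t₇ = -2, -1.571429, -1.142857, -0.714286, -0.285714, 0.142857, 0.571429, 1.
f(t) = t² + t + 1: f₀=3, f₁=1.897959, f₂=1.163265, f₃=0.795918, f₄=0.795918, f₅=1.163265, f₆=1.897959, f₇=3.
(h/2)·[f₀ + 2f₁ + 2f₂ + 2f₃ + 2f₄ + 2f₅ + 2f₆ + f₇] = 0.214286·(21.428571) = 4.5918.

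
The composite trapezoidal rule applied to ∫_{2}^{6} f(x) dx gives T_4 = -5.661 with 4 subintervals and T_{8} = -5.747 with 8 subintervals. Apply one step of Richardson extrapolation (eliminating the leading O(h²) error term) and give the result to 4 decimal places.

-5.7757

R = (4·T_{8} − T_4) / 3 = (4·(-5.747) − (-5.661))/3 = (-17.327)/3 = -5.7757.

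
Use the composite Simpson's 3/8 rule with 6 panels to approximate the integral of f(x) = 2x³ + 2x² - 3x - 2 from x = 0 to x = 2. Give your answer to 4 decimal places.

3.3333

h = (2 − 0)/6 = 0.333333.
Nodes x₀,…,x₆ = 0, 0.333333, 0.666667, 1, 1.333333, 1.666667, 2.
f(x) = 2x³ + 2x² - 3x - 2: f₀=-2, f₁=-2.703704, f₂=-2.518519, f₃=-1, f₄=2.296296, f₅=7.814815, f₆=16.
(3h/8)·[f₀ + 3f₁ + 3f₂ + 2f₃ + 3f₄ + 3f₅ + f₆] = 0.125·(26.666667) = 3.3333.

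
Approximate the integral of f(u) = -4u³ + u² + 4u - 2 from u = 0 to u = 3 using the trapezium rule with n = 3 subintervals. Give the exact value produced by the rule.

-68.5

h = (3 − 0)/3 = 1.
Nodes u₀,…,u₃ = 0, 1, 2, 3.
f(u) = -4u³ + u² + 4u - 2: f₀=-2, f₁=-1, f₂=-22, f₃=-89.
(h/2)·[f₀ + 2f₁ + 2f₂ + f₃] = 0.5·(-137) = -68.5.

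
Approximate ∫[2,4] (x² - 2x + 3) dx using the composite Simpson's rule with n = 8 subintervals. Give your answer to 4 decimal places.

12.6667

h = (4 − 2)/8 = 0.25.
Nodes x₀,…,x₈ = 2, 2.25, 2.5, 2.75, 3, 3.25, 3.5, 3.75, 4.
f(x) = x² - 2x + 3: f₀=3, f₁=3.5625, f₂=4.25, f₃=5.0625, f₄=6, f₅=7.0625, f₆=8.25, f₇=9.5625, f₈=11.
(h/3)·[f₀ + 4f₁ + 2f₂ + 4f₃ + 2f₄ + 4f₅ + 2f₆ + 4f₇ + f₈] = 0.083333·(152) = 12.6667.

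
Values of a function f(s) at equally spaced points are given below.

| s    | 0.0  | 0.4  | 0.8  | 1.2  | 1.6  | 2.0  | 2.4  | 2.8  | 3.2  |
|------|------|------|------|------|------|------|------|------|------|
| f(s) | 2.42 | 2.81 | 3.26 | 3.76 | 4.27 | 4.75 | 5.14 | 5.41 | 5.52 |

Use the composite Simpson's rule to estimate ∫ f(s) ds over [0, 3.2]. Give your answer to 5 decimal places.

h = 0.4, n = 8.
(h/3)·[y₀ + 4y₁ + 2y₂ + 4y₃ + 2y₄ + 4y₅ + 2y₆ + 4y₇ + y₈] = 0.133333·(100.20) = 13.36000.

13.36000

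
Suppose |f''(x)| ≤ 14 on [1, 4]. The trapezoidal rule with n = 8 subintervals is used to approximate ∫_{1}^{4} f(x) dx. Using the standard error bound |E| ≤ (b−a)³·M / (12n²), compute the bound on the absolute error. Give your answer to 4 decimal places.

0.4922

|E| ≤ (3)³·14 / (12·8²) = 378/768 = 0.4922.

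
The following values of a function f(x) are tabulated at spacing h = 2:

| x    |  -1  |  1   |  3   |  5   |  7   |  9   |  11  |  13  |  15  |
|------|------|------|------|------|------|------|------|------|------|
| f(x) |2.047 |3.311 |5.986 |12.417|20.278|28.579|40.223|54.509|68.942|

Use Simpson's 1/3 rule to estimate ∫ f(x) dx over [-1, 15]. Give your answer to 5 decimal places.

399.48467

h = 2, n = 8.
(h/3)·[y₀ + 4y₁ + 2y₂ + 4y₃ + 2y₄ + 4y₅ + 2y₆ + 4y₇ + y₈] = 0.666667·(599.227) = 399.48467.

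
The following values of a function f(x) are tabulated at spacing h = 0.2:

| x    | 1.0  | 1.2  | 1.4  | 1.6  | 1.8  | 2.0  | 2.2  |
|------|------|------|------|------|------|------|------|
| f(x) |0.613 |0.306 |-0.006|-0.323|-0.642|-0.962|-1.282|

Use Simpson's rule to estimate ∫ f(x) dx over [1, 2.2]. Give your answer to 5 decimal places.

-0.39207

h = 0.2, n = 6.
(h/3)·[y₀ + 4y₁ + 2y₂ + 4y₃ + 2y₄ + 4y₅ + y₆] = 0.066667·(-5.881) = -0.39207.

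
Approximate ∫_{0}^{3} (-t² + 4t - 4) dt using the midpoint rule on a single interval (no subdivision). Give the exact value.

-0.75

M = (b−a)·f(1.5) = 3·(-0.25) = -0.75.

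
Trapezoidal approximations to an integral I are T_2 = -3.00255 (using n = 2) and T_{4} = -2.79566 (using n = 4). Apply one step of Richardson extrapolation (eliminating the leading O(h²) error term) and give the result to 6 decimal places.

-2.726697

R = (4·T_{4} − T_2) / 3 = (4·(-2.79566) − (-3.00255))/3 = (-8.18009)/3 = -2.726697.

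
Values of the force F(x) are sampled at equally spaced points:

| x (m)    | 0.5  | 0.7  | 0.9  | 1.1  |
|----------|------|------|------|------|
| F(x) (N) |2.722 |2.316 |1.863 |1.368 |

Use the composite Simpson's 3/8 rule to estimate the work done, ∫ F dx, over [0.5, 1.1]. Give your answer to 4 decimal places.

h = 0.2, n = 3.
(3h/8)·[y₀ + 3y₁ + 3y₂ + y₃] = 0.075·(16.627) = 1.2470.

1.2470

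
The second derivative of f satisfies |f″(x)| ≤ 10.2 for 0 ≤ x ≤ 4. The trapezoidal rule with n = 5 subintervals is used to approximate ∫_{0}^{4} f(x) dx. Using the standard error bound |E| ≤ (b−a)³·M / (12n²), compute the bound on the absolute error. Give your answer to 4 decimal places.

2.1760

|E| ≤ (4)³·10.2 / (12·5²) = 652.8/300 = 2.1760.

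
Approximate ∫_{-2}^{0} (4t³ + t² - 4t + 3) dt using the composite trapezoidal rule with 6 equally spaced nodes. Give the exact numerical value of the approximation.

0.08

h = (0 − (-2))/5 = 0.4.
Nodes t₀,…,t₅ = -2, -1.6, -1.2, -0.8, -0.4, 0.
f(t) = 4t³ + t² - 4t + 3: f₀=-17, f₁=-4.424, f₂=2.328, f₃=4.792, f₄=4.504, f₅=3.
(h/2)·[f₀ + 2f₁ + 2f₂ + 2f₃ + 2f₄ + f₅] = 0.2·(0.4) = 0.08.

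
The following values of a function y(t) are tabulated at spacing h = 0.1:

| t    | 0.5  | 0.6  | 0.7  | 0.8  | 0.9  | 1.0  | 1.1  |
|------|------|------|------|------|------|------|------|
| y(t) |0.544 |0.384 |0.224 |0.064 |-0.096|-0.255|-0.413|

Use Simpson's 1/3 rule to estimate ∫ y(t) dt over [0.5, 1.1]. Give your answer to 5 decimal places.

h = 0.1, n = 6.
(h/3)·[y₀ + 4y₁ + 2y₂ + 4y₃ + 2y₄ + 4y₅ + y₆] = 0.033333·(1.159) = 0.03863.

0.03863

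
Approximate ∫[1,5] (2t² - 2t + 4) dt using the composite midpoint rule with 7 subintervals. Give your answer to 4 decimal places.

h = (5 − 1)/7 = 0.571429.
Midpoints m₁,…,m₇ = 1.285714, 1.857143, 2.428571, 3, 3.571429, 4.142857, 4.714286.
f(m₁)=4.734694, f(m₂)=7.183673, f(m₃)=10.938776, f(m₄)=16, f(m₅)=22.367347, f(m₆)=30.040816, f(m₇)=39.020408.
h·[f(m₁) + f(m₂) + f(m₃) + f(m₄) + f(m₅) + f(m₆) + f(m₇)] = 0.571429·(130.285714) = 74.4490.

74.4490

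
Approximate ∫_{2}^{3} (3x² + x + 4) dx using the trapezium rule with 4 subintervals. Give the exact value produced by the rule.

h = (3 − 2)/4 = 0.25.
Nodes x₀,…,x₄ = 2, 2.25, 2.5, 2.75, 3.
f(x) = 3x² + x + 4: f₀=18, f₁=21.4375, f₂=25.25, f₃=29.4375, f₄=34.
(h/2)·[f₀ + 2f₁ + 2f₂ + 2f₃ + f₄] = 0.125·(204.25) = 25.53125.

25.53125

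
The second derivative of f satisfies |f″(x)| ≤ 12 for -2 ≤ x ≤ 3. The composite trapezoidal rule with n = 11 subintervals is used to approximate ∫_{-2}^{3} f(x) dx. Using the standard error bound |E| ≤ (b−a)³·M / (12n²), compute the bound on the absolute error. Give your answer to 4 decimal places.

|E| ≤ (5)³·12 / (12·11²) = 1500/1452 = 1.0331.

1.0331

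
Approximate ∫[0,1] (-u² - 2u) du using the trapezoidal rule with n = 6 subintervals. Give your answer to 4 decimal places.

h = (1 − 0)/6 = 0.166667.
Nodes u₀,…,u₆ = 0, 0.166667, 0.333333, 0.5, 0.666667, 0.833333, 1.
f(u) = -u² - 2u: f₀=0, f₁=-0.361111, f₂=-0.777778, f₃=-1.25, f₄=-1.777778, f₅=-2.361111, f₆=-3.
(h/2)·[f₀ + 2f₁ + 2f₂ + 2f₃ + 2f₄ + 2f₅ + f₆] = 0.083333·(-16.055556) = -1.3380.

-1.3380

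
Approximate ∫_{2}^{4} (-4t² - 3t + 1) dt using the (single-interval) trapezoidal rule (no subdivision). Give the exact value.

T = (b−a)/2 · [f(2) + f(4)] = 1·[(-21) + (-75)] = -96.

-96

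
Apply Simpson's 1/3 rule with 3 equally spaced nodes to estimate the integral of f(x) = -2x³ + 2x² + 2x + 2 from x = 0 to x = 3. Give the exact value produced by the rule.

-7.5

h = (3 − 0)/2 = 1.5.
Nodes x₀,…,x₂ = 0, 1.5, 3.
f(x) = -2x³ + 2x² + 2x + 2: f₀=2, f₁=2.75, f₂=-28.
(h/3)·[f₀ + 4f₁ + f₂] = 0.5·(-15) = -7.5.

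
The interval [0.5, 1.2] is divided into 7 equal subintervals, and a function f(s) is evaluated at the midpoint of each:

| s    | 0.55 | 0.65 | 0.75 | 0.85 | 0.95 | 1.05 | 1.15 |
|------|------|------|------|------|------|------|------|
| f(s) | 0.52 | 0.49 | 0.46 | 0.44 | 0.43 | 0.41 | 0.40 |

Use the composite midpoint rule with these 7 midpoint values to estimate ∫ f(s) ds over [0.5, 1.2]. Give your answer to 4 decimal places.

h = 0.1, n = 7.
h·[y(m₁) + y(m₂) + y(m₃) + y(m₄) + y(m₅) + y(m₆) + y(m₇)] = 0.1·(3.15) = 0.3150.

0.3150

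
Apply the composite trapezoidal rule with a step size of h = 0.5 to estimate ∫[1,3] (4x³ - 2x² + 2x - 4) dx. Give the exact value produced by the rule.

64.5

h = (3 − 1)/4 = 0.5.
Nodes x₀,…,x₄ = 1, 1.5, 2, 2.5, 3.
f(x) = 4x³ - 2x² + 2x - 4: f₀=0, f₁=8, f₂=24, f₃=51, f₄=92.
(h/2)·[f₀ + 2f₁ + 2f₂ + 2f₃ + f₄] = 0.25·(258) = 64.5.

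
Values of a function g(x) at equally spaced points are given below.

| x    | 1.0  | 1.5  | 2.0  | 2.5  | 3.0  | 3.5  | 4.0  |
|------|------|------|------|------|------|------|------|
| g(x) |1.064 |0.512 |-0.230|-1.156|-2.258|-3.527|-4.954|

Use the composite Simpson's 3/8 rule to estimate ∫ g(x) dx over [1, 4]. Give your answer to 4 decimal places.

-4.2583

h = 0.5, n = 6.
(3h/8)·[y₀ + 3y₁ + 3y₂ + 2y₃ + 3y₄ + 3y₅ + y₆] = 0.1875·(-22.711) = -4.2583.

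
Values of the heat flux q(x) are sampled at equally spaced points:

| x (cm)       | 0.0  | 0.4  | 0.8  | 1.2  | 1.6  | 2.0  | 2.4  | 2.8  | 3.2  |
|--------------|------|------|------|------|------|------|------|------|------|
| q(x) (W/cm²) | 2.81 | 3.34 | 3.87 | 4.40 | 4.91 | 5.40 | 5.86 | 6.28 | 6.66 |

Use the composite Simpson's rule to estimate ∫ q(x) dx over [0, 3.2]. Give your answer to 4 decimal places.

15.5240

h = 0.4, n = 8.
(h/3)·[y₀ + 4y₁ + 2y₂ + 4y₃ + 2y₄ + 4y₅ + 2y₆ + 4y₇ + y₈] = 0.133333·(116.43) = 15.5240.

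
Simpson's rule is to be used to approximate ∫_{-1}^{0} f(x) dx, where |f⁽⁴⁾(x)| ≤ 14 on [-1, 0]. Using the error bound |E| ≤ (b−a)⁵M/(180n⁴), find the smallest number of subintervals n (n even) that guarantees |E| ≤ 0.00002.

8

Need 14/(180n⁴) ≤ 0.00002.
n⁴ ≥ 14/(180·0.00002) = 3888.89 ⇒ n ≥ 7.8969, so the smallest even n is 8. (n must be even for Simpson's rule.)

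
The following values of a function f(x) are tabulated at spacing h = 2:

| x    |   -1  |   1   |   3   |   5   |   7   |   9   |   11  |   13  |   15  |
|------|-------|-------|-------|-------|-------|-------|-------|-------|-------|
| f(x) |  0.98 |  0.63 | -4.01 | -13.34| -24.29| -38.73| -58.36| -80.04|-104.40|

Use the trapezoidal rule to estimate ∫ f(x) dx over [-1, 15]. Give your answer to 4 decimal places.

h = 2, n = 8.
(h/2)·[y₀ + 2y₁ + 2y₂ + 2y₃ + 2y₄ + 2y₅ + 2y₆ + 2y₇ + y₈] = 1·(-539.70) = -539.7000.

-539.7000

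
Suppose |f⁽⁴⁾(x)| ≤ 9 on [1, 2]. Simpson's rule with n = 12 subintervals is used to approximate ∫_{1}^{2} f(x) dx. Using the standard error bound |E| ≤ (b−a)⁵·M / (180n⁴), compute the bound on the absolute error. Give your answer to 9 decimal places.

0.000002411

|E| ≤ (1)⁵·9 / (180·12⁴) = 9/3732480 = 0.000002411.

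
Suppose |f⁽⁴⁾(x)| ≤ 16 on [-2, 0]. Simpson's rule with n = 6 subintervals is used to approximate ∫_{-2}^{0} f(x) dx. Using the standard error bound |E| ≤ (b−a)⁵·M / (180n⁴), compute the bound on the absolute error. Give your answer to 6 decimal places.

0.002195

|E| ≤ (2)⁵·16 / (180·6⁴) = 512/233280 = 0.002195.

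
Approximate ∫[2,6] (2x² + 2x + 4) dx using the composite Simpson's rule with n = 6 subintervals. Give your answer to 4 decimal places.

h = (6 − 2)/6 = 0.666667.
Nodes x₀,…,x₆ = 2, 2.666667, 3.333333, 4, 4.666667, 5.333333, 6.
f(x) = 2x² + 2x + 4: f₀=16, f₁=23.555556, f₂=32.888889, f₃=44, f₄=56.888889, f₅=71.555556, f₆=88.
(h/3)·[f₀ + 4f₁ + 2f₂ + 4f₃ + 2f₄ + 4f₅ + f₆] = 0.222222·(840) = 186.6667.

186.6667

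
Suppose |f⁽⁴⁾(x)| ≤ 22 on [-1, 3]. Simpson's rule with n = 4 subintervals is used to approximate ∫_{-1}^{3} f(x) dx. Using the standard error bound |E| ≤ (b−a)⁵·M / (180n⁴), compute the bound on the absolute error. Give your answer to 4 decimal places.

0.4889

|E| ≤ (4)⁵·22 / (180·4⁴) = 22528/46080 = 0.4889.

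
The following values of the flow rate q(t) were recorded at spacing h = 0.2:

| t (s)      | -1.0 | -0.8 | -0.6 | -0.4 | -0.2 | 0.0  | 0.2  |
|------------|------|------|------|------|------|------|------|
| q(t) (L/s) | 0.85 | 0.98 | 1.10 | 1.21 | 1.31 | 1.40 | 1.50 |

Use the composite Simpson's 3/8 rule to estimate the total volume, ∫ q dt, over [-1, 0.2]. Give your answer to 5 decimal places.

h = 0.2, n = 6.
(3h/8)·[y₀ + 3y₁ + 3y₂ + 2y₃ + 3y₄ + 3y₅ + y₆] = 0.075·(19.14) = 1.43550.

1.43550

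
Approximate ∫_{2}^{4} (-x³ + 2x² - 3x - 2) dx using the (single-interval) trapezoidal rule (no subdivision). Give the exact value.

-54

T = (b−a)/2 · [f(2) + f(4)] = 1·[(-8) + (-46)] = -54.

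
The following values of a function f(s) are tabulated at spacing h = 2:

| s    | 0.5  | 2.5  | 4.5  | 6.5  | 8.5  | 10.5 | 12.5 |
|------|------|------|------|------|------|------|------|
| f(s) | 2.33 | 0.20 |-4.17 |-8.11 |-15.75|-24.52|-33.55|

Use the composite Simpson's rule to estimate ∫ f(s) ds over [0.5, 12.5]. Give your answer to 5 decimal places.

h = 2, n = 6.
(h/3)·[y₀ + 4y₁ + 2y₂ + 4y₃ + 2y₄ + 4y₅ + y₆] = 0.666667·(-200.78) = -133.85333.

-133.85333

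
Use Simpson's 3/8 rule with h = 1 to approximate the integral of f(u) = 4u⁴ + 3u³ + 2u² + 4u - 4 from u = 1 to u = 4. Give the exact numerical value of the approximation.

h = (4 − 1)/3 = 1.
Nodes u₀,…,u₃ = 1, 2, 3, 4.
f(u) = 4u⁴ + 3u³ + 2u² + 4u - 4: f₀=9, f₁=100, f₂=431, f₃=1260.
(3h/8)·[f₀ + 3f₁ + 3f₂ + f₃] = 0.375·(2862) = 1073.25.

1073.25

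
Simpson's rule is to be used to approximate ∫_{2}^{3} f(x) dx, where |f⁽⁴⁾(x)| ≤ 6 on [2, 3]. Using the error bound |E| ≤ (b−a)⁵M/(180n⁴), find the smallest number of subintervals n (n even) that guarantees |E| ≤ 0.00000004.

Need 6/(180n⁴) ≤ 0.00000004.
n⁴ ≥ 6/(180·0.00000004) = 833333 ⇒ n ≥ 30.2138, so the smallest even n is 32. (n must be even for Simpson's rule.)

32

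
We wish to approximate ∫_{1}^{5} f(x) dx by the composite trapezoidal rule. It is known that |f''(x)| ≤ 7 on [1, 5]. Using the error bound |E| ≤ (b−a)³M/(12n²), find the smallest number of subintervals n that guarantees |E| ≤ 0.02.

44

Need 448/(12n²) ≤ 0.02.
n² ≥ 448/(12·0.02) = 1866.67 ⇒ n ≥ 43.2049, so the smallest n is 44.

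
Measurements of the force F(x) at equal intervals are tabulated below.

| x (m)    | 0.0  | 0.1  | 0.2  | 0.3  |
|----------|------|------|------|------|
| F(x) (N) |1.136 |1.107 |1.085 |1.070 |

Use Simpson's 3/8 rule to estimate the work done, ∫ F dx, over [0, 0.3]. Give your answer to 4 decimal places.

0.3293

h = 0.1, n = 3.
(3h/8)·[y₀ + 3y₁ + 3y₂ + y₃] = 0.0375·(8.782) = 0.3293.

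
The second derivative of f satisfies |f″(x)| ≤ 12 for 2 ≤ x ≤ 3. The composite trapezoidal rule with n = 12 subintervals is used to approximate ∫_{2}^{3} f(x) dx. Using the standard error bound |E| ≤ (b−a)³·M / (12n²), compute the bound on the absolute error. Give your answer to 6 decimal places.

0.006944

|E| ≤ (1)³·12 / (12·12²) = 12/1728 = 0.006944.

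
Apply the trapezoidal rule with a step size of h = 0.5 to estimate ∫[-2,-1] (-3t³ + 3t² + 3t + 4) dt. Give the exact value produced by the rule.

h = (-1 − (-2))/2 = 0.5.
Nodes t₀,…,t₂ = -2, -1.5, -1.
f(t) = -3t³ + 3t² + 3t + 4: f₀=34, f₁=16.375, f₂=7.
(h/2)·[f₀ + 2f₁ + f₂] = 0.25·(73.75) = 18.4375.

18.4375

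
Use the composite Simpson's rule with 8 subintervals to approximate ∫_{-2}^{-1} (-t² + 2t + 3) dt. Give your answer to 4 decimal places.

h = (-1 − (-2))/8 = 0.125.
Nodes t₀,…,t₈ = -2, -1.875, -1.75, -1.625, -1.5, -1.375, -1.25, -1.125, -1.
f(t) = -t² + 2t + 3: f₀=-5, f₁=-4.265625, f₂=-3.5625, f₃=-2.890625, f₄=-2.25, f₅=-1.640625, f₆=-1.0625, f₇=-0.515625, f₈=0.
(h/3)·[f₀ + 4f₁ + 2f₂ + 4f₃ + 2f₄ + 4f₅ + 2f₆ + 4f₇ + f₈] = 0.041667·(-56) = -2.3333.

-2.3333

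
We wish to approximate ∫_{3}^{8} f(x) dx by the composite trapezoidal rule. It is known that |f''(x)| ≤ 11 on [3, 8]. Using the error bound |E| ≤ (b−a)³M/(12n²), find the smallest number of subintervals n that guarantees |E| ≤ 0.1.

Need 1375/(12n²) ≤ 0.1.
n² ≥ 1375/(12·0.1) = 1145.83 ⇒ n ≥ 33.8502, so the smallest n is 34.

34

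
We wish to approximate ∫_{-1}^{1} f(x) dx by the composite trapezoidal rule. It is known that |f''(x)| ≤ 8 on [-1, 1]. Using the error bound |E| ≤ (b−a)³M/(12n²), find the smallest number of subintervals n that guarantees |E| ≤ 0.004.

Need 64/(12n²) ≤ 0.004.
n² ≥ 64/(12·0.004) = 1333.33 ⇒ n ≥ 36.5148, so the smallest n is 37.

37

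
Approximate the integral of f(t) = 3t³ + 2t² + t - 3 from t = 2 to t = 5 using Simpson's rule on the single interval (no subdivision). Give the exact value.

S = (b−a)/6 · [f(2) + 4f(3.5) + f(5)] = 0.5·[31 + 4·153.625 + 427] = 536.25.

536.25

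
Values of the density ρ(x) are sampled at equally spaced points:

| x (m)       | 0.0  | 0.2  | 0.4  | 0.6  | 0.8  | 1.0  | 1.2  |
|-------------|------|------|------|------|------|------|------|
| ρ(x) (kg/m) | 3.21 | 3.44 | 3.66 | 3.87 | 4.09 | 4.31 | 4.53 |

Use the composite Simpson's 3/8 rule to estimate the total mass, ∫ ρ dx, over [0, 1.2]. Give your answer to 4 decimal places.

4.6485

h = 0.2, n = 6.
(3h/8)·[y₀ + 3y₁ + 3y₂ + 2y₃ + 3y₄ + 3y₅ + y₆] = 0.075·(61.98) = 4.6485.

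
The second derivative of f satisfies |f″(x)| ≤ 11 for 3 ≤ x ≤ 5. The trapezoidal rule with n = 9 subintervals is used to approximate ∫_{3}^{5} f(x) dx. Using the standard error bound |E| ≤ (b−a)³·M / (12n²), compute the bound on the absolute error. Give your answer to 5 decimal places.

0.09053

|E| ≤ (2)³·11 / (12·9²) = 88/972 = 0.09053.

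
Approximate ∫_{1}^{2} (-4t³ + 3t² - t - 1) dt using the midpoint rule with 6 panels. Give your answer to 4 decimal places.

-10.4653

h = (2 − 1)/6 = 0.166667.
Midpoints m₁,…,m₆ = 1.083333, 1.25, 1.416667, 1.583333, 1.75, 1.916667.
f(m₁)=-3.648148, f(m₂)=-5.375, f(m₃)=-7.768519, f(m₄)=-10.939815, f(m₅)=-15, f(m₆)=-20.060185.
h·[f(m₁) + f(m₂) + f(m₃) + f(m₄) + f(m₅) + f(m₆)] = 0.166667·(-62.791667) = -10.4653.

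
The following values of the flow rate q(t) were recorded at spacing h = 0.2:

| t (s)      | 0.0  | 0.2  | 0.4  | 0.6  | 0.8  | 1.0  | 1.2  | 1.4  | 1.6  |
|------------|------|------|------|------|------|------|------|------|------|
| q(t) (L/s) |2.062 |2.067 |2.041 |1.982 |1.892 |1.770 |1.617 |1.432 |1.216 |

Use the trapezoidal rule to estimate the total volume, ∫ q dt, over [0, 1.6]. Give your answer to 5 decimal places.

h = 0.2, n = 8.
(h/2)·[y₀ + 2y₁ + 2y₂ + 2y₃ + 2y₄ + 2y₅ + 2y₆ + 2y₇ + y₈] = 0.1·(28.880) = 2.88800.

2.88800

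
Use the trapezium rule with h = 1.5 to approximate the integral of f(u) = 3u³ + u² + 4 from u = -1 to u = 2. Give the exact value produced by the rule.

32.4375

h = (2 − (-1))/2 = 1.5.
Nodes u₀,…,u₂ = -1, 0.5, 2.
f(u) = 3u³ + u² + 4: f₀=2, f₁=4.625, f₂=32.
(h/2)·[f₀ + 2f₁ + f₂] = 0.75·(43.25) = 32.4375.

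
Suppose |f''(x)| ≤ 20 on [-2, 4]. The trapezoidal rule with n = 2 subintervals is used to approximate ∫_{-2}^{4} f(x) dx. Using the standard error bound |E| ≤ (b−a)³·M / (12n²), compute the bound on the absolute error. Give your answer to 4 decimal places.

90.0000

|E| ≤ (6)³·20 / (12·2²) = 4320/48 = 90.0000.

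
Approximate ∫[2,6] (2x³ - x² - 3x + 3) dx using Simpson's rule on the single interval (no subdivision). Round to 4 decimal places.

S = (b−a)/6 · [f(2) + 4f(4) + f(6)] = 0.666667·[9 + 4·103 + 381] = 534.6667.

534.6667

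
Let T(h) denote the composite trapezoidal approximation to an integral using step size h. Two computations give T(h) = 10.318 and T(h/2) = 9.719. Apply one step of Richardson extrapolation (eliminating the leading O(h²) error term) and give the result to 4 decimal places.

R = (4·T(h/2) − T(h)) / 3 = (4·9.719 − 10.318)/3 = (28.558)/3 = 9.5193.

9.5193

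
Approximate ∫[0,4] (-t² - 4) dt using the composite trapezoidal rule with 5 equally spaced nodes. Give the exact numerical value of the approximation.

-38

h = (4 − 0)/4 = 1.
Nodes t₀,…,t₄ = 0, 1, 2, 3, 4.
f(t) = -t² - 4: f₀=-4, f₁=-5, f₂=-8, f₃=-13, f₄=-20.
(h/2)·[f₀ + 2f₁ + 2f₂ + 2f₃ + f₄] = 0.5·(-76) = -38.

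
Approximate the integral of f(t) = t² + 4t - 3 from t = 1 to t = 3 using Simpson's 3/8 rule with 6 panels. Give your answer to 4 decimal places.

h = (3 − 1)/6 = 0.333333.
Nodes t₀,…,t₆ = 1, 1.333333, 1.666667, 2, 2.333333, 2.666667, 3.
f(t) = t² + 4t - 3: f₀=2, f₁=4.111111, f₂=6.444444, f₃=9, f₄=11.777778, f₅=14.777778, f₆=18.
(3h/8)·[f₀ + 3f₁ + 3f₂ + 2f₃ + 3f₄ + 3f₅ + f₆] = 0.125·(149.333333) = 18.6667.

18.6667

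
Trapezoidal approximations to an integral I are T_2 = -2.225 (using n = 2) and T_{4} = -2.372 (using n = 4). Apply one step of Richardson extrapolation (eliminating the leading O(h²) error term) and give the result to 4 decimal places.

-2.4210

R = (4·T_{4} − T_2) / 3 = (4·(-2.372) − (-2.225))/3 = (-7.263)/3 = -2.4210.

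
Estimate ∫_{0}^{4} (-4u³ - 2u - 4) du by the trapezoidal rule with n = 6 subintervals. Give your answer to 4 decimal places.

h = (4 − 0)/6 = 0.666667.
Nodes u₀,…,u₆ = 0, 0.666667, 1.333333, 2, 2.666667, 3.333333, 4.
f(u) = -4u³ - 2u - 4: f₀=-4, f₁=-6.518519, f₂=-16.148148, f₃=-40, f₄=-85.185185, f₅=-158.814815, f₆=-268.
(h/2)·[f₀ + 2f₁ + 2f₂ + 2f₃ + 2f₄ + 2f₅ + f₆] = 0.333333·(-885.333333) = -295.1111.

-295.1111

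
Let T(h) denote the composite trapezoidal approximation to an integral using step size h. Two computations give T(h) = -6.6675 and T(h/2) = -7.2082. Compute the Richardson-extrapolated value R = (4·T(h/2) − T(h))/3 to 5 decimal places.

R = (4·T(h/2) − T(h)) / 3 = (4·(-7.2082) − (-6.6675))/3 = (-22.1653)/3 = -7.38843.

-7.38843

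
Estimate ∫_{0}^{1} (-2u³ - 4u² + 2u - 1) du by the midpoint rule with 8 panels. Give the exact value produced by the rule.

-1.82421875

h = (1 − 0)/8 = 0.125.
Midpoints m₁,…,m₈ = 0.0625, 0.1875, 0.3125, 0.4375, 0.5625, 0.6875, 0.8125, 0.9375.
f(m₁)=-0.89111328125, f(m₂)=-0.77880859375, f(m₃)=-0.82666015625, f(m₄)=-1.05810546875, f(m₅)=-1.49658203125, f(m₆)=-2.16552734375, f(m₇)=-3.08837890625, f(m₈)=-4.28857421875.
h·[f(m₁) + f(m₂) + f(m₃) + f(m₄) + f(m₅) + f(m₆) + f(m₇) + f(m₈)] = 0.125·(-14.59375) = -1.82421875.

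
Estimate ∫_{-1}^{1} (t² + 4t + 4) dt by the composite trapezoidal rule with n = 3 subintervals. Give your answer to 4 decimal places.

h = (1 − (-1))/3 = 0.666667.
Nodes t₀,…,t₃ = -1, -0.333333, 0.333333, 1.
f(t) = t² + 4t + 4: f₀=1, f₁=2.777778, f₂=5.444444, f₃=9.
(h/2)·[f₀ + 2f₁ + 2f₂ + f₃] = 0.333333·(26.444444) = 8.8148.

8.8148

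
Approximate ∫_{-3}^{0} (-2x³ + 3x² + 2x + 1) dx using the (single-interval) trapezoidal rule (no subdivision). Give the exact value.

T = (b−a)/2 · [f(-3) + f(0)] = 1.5·[76 + 1] = 115.5.

115.5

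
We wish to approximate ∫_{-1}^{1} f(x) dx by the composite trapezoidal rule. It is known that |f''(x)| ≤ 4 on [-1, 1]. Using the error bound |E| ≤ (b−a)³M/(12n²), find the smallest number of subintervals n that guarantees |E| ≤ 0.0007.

Need 32/(12n²) ≤ 0.0007.
n² ≥ 32/(12·0.0007) = 3809.52 ⇒ n ≥ 61.7213, so the smallest n is 62.

62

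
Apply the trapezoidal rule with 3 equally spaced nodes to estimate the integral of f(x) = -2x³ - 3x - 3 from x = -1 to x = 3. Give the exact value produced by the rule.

-80

h = (3 − (-1))/2 = 2.
Nodes x₀,…,x₂ = -1, 1, 3.
f(x) = -2x³ - 3x - 3: f₀=2, f₁=-8, f₂=-66.
(h/2)·[f₀ + 2f₁ + f₂] = 1·(-80) = -80.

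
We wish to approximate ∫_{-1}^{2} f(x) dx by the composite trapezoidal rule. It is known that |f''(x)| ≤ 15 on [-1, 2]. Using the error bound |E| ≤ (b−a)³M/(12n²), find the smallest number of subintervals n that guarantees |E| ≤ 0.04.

Need 405/(12n²) ≤ 0.04.
n² ≥ 405/(12·0.04) = 843.75 ⇒ n ≥ 29.0474, so the smallest n is 30.

30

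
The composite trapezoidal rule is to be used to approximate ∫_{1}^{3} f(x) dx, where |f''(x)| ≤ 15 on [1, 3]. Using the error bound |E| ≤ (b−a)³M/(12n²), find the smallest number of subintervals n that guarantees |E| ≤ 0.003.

Need 120/(12n²) ≤ 0.003.
n² ≥ 120/(12·0.003) = 3333.33 ⇒ n ≥ 57.7350, so the smallest n is 58.

58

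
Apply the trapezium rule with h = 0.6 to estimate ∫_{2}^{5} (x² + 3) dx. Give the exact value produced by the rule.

48.18

h = (5 − 2)/5 = 0.6.
Nodes x₀,…,x₅ = 2, 2.6, 3.2, 3.8, 4.4, 5.
f(x) = x² + 3: f₀=7, f₁=9.76, f₂=13.24, f₃=17.44, f₄=22.36, f₅=28.
(h/2)·[f₀ + 2f₁ + 2f₂ + 2f₃ + 2f₄ + f₅] = 0.3·(160.6) = 48.18.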